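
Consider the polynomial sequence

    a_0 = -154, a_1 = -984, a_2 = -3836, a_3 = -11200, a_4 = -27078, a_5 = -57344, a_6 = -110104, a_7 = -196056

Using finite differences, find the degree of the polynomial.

Δ: -830, -2852, -7364, -15878, -30266, -52760, -85952
Δ²: -2022, -4512, -8514, -14388, -22494, -33192
Δ³: -2490, -4002, -5874, -8106, -10698
Δ⁴: -1512, -1872, -2232, -2592
Δ⁵: -360, -360, -360
The fifth differences are constant, so the polynomial has degree 5.

5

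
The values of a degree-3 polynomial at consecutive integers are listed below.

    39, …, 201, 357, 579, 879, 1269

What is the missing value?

Using the last 5 terms:
Δ: 156, 222, 300, 390
Δ²: 66, 78, 90
Δ³: 12, 12
Constant third difference = 12.
Extend backward: 66 − 12 = 54;  156 − 54 = 102;  201 − 102 = 99

99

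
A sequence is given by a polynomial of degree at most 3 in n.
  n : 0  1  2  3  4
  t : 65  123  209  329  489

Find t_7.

D1: 58, 86, 120, 160
D2: 28, 34, 40
D3: 6, 6
The third differences are constant (6).
40 + 6 = 46;  160 + 46 = 206;  489 + 206 = 695
46 + 6 = 52;  206 + 52 = 258;  695 + 258 = 953
52 + 6 = 58;  258 + 58 = 316;  953 + 316 = 1269

1269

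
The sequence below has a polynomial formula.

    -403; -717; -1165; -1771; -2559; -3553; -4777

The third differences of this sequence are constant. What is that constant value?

-24

Δ: -314, -448, -606, -788, -994, -1224
Δ²: -134, -158, -182, -206, -230
Δ³: -24, -24, -24, -24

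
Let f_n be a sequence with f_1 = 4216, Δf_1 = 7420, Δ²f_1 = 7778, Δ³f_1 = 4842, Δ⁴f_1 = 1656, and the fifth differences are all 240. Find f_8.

451964

Build the table forward from the leading diagonal:
D5: 240, 240, 240, 240, 240, 240, 240, 240
D4: 1656, 1896, 2136, 2376, 2616, 2856, 3096, 3336
D3: 4842, 6498, 8394, 10530, 12906, 15522, 18378, 21474
D2: 7778, 12620, 19118, 27512, 38042, 50948, 66470, 84848
D1: 7420, 15198, 27818, 46936, 74448, 112490, 163438, 229908
f: 4216, 11636, 26834, 54652, 101588, 176036, 288526, 451964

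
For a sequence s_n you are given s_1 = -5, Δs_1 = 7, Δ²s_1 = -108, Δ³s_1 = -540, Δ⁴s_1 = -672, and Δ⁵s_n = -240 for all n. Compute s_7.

Build the table forward from the leading diagonal:
Δ⁵: -240, -240, -240, -240, -240, -240, -240
Δ⁴: -672, -912, -1152, -1392, -1632, -1872, -2112
Δ³: -540, -1212, -2124, -3276, -4668, -6300, -8172
Δ²: -108, -648, -1860, -3984, -7260, -11928, -18228
Δ: 7, -101, -749, -2609, -6593, -13853, -25781
s: -5, 2, -99, -848, -3457, -10050, -23903

-23903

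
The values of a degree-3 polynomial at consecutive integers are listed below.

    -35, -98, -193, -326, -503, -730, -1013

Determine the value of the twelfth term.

-3478

First differences: -63 , -95 , -133 , -177 , -227 , -283
Second differences: -32 , -38 , -44 , -50 , -56
Third differences: -6 , -6 , -6 , -6
The third differences are constant (-6).
-56 − 6 = -62;  -283 − 62 = -345;  -1013 − 345 = -1358
-62 − 6 = -68;  -345 − 68 = -413;  -1358 − 413 = -1771
-68 − 6 = -74;  -413 − 74 = -487;  -1771 − 487 = -2258
-74 − 6 = -80;  -487 − 80 = -567;  -2258 − 567 = -2825
-80 − 6 = -86;  -567 − 86 = -653;  -2825 − 653 = -3478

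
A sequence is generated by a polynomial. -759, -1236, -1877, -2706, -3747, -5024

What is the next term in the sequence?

-6561

First differences: -477 , -641 , -829 , -1041 , -1277
Second differences: -164 , -188 , -212 , -236
Third differences: -24 , -24 , -24
Third differences constant at -24.
-236 − 24 = -260;  -1277 − 260 = -1537;  -5024 − 1537 = -6561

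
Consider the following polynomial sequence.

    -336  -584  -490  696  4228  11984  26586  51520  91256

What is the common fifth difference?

First differences: -248, 94, 1186, 3532, 7756, 14602, 24934, 39736
Second differences: 342, 1092, 2346, 4224, 6846, 10332, 14802
Third differences: 750, 1254, 1878, 2622, 3486, 4470
Fourth differences: 504, 624, 744, 864, 984
Fifth differences: 120, 120, 120, 120

120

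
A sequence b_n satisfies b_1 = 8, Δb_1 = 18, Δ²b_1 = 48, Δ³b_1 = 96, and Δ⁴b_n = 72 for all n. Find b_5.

Build the table forward from the leading diagonal:
D4: 72  72  72  72  72
D3: 96  168  240  312  384
D2: 48  144  312  552  864
D1: 18  66  210  522  1074
b: 8  26  92  302  824

824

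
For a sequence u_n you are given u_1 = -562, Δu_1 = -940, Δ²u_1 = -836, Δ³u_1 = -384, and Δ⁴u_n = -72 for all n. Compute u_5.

-10946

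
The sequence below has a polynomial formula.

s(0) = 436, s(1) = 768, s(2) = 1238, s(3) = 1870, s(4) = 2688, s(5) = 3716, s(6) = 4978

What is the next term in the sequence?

6498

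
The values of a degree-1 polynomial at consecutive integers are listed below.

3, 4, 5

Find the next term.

6

First differences: 1  1
First differences constant at 1.
5 + 1 = 6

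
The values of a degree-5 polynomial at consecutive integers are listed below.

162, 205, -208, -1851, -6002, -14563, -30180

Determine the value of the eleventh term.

First differences: 43  -413  -1643  -4151  -8561  -15617
Second differences: -456  -1230  -2508  -4410  -7056
Third differences: -774  -1278  -1902  -2646
Fourth differences: -504  -624  -744
Fifth differences: -120  -120
Constant fifth difference = -120, so extend:
-744 − 120 = -864;  -2646 − 864 = -3510;  -7056 − 3510 = -10566;  -15617 − 10566 = -26183;  -30180 − 26183 = -56363
-864 − 120 = -984;  -3510 − 984 = -4494;  -10566 − 4494 = -15060;  -26183 − 15060 = -41243;  -56363 − 41243 = -97606
-984 − 120 = -1104;  -4494 − 1104 = -5598;  -15060 − 5598 = -20658;  -41243 − 20658 = -61901;  -97606 − 61901 = -159507
-1104 − 120 = -1224;  -5598 − 1224 = -6822;  -20658 − 6822 = -27480;  -61901 − 27480 = -89381;  -159507 − 89381 = -248888

-248888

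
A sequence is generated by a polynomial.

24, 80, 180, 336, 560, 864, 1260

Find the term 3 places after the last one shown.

Δ: 56, 100, 156, 224, 304, 396
Δ²: 44, 56, 68, 80, 92
Δ³: 12, 12, 12, 12
Third differences constant at 12.
92 + 12 = 104;  396 + 104 = 500;  1260 + 500 = 1760
104 + 12 = 116;  500 + 116 = 616;  1760 + 616 = 2376
116 + 12 = 128;  616 + 128 = 744;  2376 + 744 = 3120

3120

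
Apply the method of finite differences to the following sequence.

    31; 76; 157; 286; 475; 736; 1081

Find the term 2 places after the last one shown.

2071

Δ: 45  81  129  189  261  345
Δ²: 36  48  60  72  84
Δ³: 12  12  12  12
The third differences are constant (12).
84 + 12 = 96;  345 + 96 = 441;  1081 + 441 = 1522
96 + 12 = 108;  441 + 108 = 549;  1522 + 549 = 2071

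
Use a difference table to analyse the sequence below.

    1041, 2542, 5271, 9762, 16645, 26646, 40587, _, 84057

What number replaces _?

59386

Using the first 7 terms:
Δ: 1501  2729  4491  6883  10001  13941
Δ²: 1228  1762  2392  3118  3940
Δ³: 534  630  726  822
Δ⁴: 96  96  96
Constant fourth difference = 96.
Extend forward: 822 + 96 = 918;  3940 + 918 = 4858;  13941 + 4858 = 18799;  40587 + 18799 = 59386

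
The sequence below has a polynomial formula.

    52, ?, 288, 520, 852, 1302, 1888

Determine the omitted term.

Using the last 5 terms:
Δ: 232  332  450  586
Δ²: 100  118  136
Δ³: 18  18
Constant third difference = 18.
Extend backward: 100 − 18 = 82;  232 − 82 = 150;  288 − 150 = 138

138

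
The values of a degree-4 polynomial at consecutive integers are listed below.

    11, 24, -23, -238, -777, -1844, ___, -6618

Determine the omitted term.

Using the first 6 terms:
13  -47  -215  -539  -1067
-60  -168  -324  -528
-108  -156  -204
-48  -48
Constant fourth difference = -48.
Extend forward: -204 − 48 = -252;  -528 − 252 = -780;  -1067 − 780 = -1847;  -1844 − 1847 = -3691

-3691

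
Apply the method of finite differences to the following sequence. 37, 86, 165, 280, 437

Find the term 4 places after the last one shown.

1605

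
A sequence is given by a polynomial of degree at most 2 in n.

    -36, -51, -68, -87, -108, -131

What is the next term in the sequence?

-156

D1: -15  -17  -19  -21  -23
D2: -2  -2  -2  -2
The second differences are constant (-2).
-23 − 2 = -25;  -131 − 25 = -156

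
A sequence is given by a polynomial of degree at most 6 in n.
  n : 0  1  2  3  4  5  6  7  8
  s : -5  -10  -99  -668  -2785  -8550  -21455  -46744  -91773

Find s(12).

D1: -5, -89, -569, -2117, -5765, -12905, -25289, -45029
D2: -84, -480, -1548, -3648, -7140, -12384, -19740
D3: -396, -1068, -2100, -3492, -5244, -7356
D4: -672, -1032, -1392, -1752, -2112
D5: -360, -360, -360, -360
Fifth differences constant at -360.
-2112 − 360 = -2472;  -7356 − 2472 = -9828;  -19740 − 9828 = -29568;  -45029 − 29568 = -74597;  -91773 − 74597 = -166370
-2472 − 360 = -2832;  -9828 − 2832 = -12660;  -29568 − 12660 = -42228;  -74597 − 42228 = -116825;  -166370 − 116825 = -283195
-2832 − 360 = -3192;  -12660 − 3192 = -15852;  -42228 − 15852 = -58080;  -116825 − 58080 = -174905;  -283195 − 174905 = -458100
-3192 − 360 = -3552;  -15852 − 3552 = -19404;  -58080 − 19404 = -77484;  -174905 − 77484 = -252389;  -458100 − 252389 = -710489

-710489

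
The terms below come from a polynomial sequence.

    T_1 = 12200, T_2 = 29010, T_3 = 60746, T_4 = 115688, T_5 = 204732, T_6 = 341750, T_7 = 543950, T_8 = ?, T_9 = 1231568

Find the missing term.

Using the first 7 terms:
First differences: 16810  31736  54942  89044  137018  202200
Second differences: 14926  23206  34102  47974  65182
Third differences: 8280  10896  13872  17208
Fourth differences: 2616  2976  3336
Fifth differences: 360  360
Constant fifth difference = 360.
Extend forward: 3336 + 360 = 3696;  17208 + 3696 = 20904;  65182 + 20904 = 86086;  202200 + 86086 = 288286;  543950 + 288286 = 832236

832236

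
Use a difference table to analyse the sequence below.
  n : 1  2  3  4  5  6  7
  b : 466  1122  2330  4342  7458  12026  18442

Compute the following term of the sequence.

First differences: 656, 1208, 2012, 3116, 4568, 6416
Second differences: 552, 804, 1104, 1452, 1848
Third differences: 252, 300, 348, 396
Fourth differences: 48, 48, 48
Constant fourth difference = 48, so extend:
396 + 48 = 444;  1848 + 444 = 2292;  6416 + 2292 = 8708;  18442 + 8708 = 27150

27150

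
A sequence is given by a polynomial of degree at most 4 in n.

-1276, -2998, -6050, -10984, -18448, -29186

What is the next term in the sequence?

-1722, -3052, -4934, -7464, -10738
-1330, -1882, -2530, -3274
-552, -648, -744
-96, -96
The fourth differences are constant (-96).
-744 − 96 = -840;  -3274 − 840 = -4114;  -10738 − 4114 = -14852;  -29186 − 14852 = -44038

-44038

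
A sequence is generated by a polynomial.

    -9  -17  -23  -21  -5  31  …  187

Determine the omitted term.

93

Using the first 6 terms:
Δ: -8, -6, 2, 16, 36
Δ²: 2, 8, 14, 20
Δ³: 6, 6, 6
Constant third difference = 6.
Extend forward: 20 + 6 = 26;  36 + 26 = 62;  31 + 62 = 93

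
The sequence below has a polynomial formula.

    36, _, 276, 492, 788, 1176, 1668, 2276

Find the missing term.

128

Using the last 6 terms:
Δ: 216  296  388  492  608
Δ²: 80  92  104  116
Δ³: 12  12  12
Constant third difference = 12.
Extend backward: 80 − 12 = 68;  216 − 68 = 148;  276 − 148 = 128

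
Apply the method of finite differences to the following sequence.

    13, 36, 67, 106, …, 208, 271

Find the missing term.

Using the first 4 terms:
First differences: 23, 31, 39
Second differences: 8, 8
Constant second difference = 8.
Extend forward: 39 + 8 = 47;  106 + 47 = 153

153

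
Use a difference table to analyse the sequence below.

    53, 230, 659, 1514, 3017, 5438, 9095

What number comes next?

14354

177, 429, 855, 1503, 2421, 3657
252, 426, 648, 918, 1236
174, 222, 270, 318
48, 48, 48
The fourth differences are constant (48).
318 + 48 = 366;  1236 + 366 = 1602;  3657 + 1602 = 5259;  9095 + 5259 = 14354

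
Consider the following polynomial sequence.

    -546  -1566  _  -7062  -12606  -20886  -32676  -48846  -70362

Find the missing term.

-3576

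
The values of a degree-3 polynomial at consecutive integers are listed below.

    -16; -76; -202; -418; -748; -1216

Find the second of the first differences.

-126

D1: -60, -126, -216, -330, -468
D2: -66, -90, -114, -138
D3: -24, -24, -24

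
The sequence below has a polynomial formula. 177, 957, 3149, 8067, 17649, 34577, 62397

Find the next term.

105639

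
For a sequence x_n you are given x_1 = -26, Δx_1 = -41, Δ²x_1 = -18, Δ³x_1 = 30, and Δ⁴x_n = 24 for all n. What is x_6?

Build the table forward from the leading diagonal:
D4: 24, 24, 24, 24, 24, 24
D3: 30, 54, 78, 102, 126, 150
D2: -18, 12, 66, 144, 246, 372
D1: -41, -59, -47, 19, 163, 409
x: -26, -67, -126, -173, -154, 9

9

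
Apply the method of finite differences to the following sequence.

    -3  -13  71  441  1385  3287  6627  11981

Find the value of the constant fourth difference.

96

Δ: -10, 84, 370, 944, 1902, 3340, 5354
Δ²: 94, 286, 574, 958, 1438, 2014
Δ³: 192, 288, 384, 480, 576
Δ⁴: 96, 96, 96, 96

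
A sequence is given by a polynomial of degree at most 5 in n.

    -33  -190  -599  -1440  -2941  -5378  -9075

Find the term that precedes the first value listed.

First differences: -157  -409  -841  -1501  -2437  -3697
Second differences: -252  -432  -660  -936  -1260
Third differences: -180  -228  -276  -324
Fourth differences: -48  -48  -48
The fourth differences are constant at -48.
Work back: -180 + 48 = -132;  -252 + 132 = -120;  -157 + 120 = -37;  -33 + 37 = 4

4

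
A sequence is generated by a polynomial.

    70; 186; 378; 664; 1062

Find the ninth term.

D1: 116 , 192 , 286 , 398
D2: 76 , 94 , 112
D3: 18 , 18
The third differences are constant (18).
112 + 18 = 130;  398 + 130 = 528;  1062 + 528 = 1590
130 + 18 = 148;  528 + 148 = 676;  1590 + 676 = 2266
148 + 18 = 166;  676 + 166 = 842;  2266 + 842 = 3108
166 + 18 = 184;  842 + 184 = 1026;  3108 + 1026 = 4134

4134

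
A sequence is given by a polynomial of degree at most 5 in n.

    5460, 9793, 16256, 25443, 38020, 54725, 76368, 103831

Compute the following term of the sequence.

D1: 4333 , 6463 , 9187 , 12577 , 16705 , 21643 , 27463
D2: 2130 , 2724 , 3390 , 4128 , 4938 , 5820
D3: 594 , 666 , 738 , 810 , 882
D4: 72 , 72 , 72 , 72
Constant fourth difference = 72, so extend:
882 + 72 = 954;  5820 + 954 = 6774;  27463 + 6774 = 34237;  103831 + 34237 = 138068

138068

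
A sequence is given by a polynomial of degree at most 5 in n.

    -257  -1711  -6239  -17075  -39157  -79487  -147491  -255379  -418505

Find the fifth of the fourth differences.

-3144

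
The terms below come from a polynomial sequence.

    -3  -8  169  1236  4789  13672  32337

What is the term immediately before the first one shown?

4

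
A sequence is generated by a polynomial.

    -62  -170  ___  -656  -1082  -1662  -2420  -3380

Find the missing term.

Using the last 5 terms:
First differences: -426  -580  -758  -960
Second differences: -154  -178  -202
Third differences: -24  -24
Constant third difference = -24.
Extend backward: -154 + 24 = -130;  -426 + 130 = -296;  -656 + 296 = -360

-360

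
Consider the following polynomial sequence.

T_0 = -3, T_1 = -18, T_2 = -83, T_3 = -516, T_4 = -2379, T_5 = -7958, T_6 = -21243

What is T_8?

Δ: -15 , -65 , -433 , -1863 , -5579 , -13285
Δ²: -50 , -368 , -1430 , -3716 , -7706
Δ³: -318 , -1062 , -2286 , -3990
Δ⁴: -744 , -1224 , -1704
Δ⁵: -480 , -480
Constant fifth difference = -480, so extend:
-1704 − 480 = -2184;  -3990 − 2184 = -6174;  -7706 − 6174 = -13880;  -13285 − 13880 = -27165;  -21243 − 27165 = -48408
-2184 − 480 = -2664;  -6174 − 2664 = -8838;  -13880 − 8838 = -22718;  -27165 − 22718 = -49883;  -48408 − 49883 = -98291

-98291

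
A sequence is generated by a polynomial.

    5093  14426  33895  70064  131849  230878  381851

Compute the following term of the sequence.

D1: 9333, 19469, 36169, 61785, 99029, 150973
D2: 10136, 16700, 25616, 37244, 51944
D3: 6564, 8916, 11628, 14700
D4: 2352, 2712, 3072
D5: 360, 360
The fifth differences are constant (360).
3072 + 360 = 3432;  14700 + 3432 = 18132;  51944 + 18132 = 70076;  150973 + 70076 = 221049;  381851 + 221049 = 602900

602900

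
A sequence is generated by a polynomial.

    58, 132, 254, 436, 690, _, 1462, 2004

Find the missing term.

Using the first 5 terms:
Δ: 74, 122, 182, 254
Δ²: 48, 60, 72
Δ³: 12, 12
Constant third difference = 12.
Extend forward: 72 + 12 = 84;  254 + 84 = 338;  690 + 338 = 1028

1028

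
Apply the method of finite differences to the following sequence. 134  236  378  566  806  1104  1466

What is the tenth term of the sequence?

Δ: 102, 142, 188, 240, 298, 362
Δ²: 40, 46, 52, 58, 64
Δ³: 6, 6, 6, 6
Third differences constant at 6.
64 + 6 = 70;  362 + 70 = 432;  1466 + 432 = 1898
70 + 6 = 76;  432 + 76 = 508;  1898 + 508 = 2406
76 + 6 = 82;  508 + 82 = 590;  2406 + 590 = 2996

2996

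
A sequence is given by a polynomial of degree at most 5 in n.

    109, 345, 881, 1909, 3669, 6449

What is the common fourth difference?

48

D1: 236, 536, 1028, 1760, 2780
D2: 300, 492, 732, 1020
D3: 192, 240, 288
D4: 48, 48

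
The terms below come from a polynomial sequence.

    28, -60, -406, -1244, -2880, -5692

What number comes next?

First differences: -88, -346, -838, -1636, -2812
Second differences: -258, -492, -798, -1176
Third differences: -234, -306, -378
Fourth differences: -72, -72
The fourth differences are constant (-72).
-378 − 72 = -450;  -1176 − 450 = -1626;  -2812 − 1626 = -4438;  -5692 − 4438 = -10130

-10130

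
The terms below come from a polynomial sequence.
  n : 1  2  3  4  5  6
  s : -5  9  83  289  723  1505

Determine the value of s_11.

16515

Δ: 14, 74, 206, 434, 782
Δ²: 60, 132, 228, 348
Δ³: 72, 96, 120
Δ⁴: 24, 24
The fourth differences are constant (24).
120 + 24 = 144;  348 + 144 = 492;  782 + 492 = 1274;  1505 + 1274 = 2779
144 + 24 = 168;  492 + 168 = 660;  1274 + 660 = 1934;  2779 + 1934 = 4713
168 + 24 = 192;  660 + 192 = 852;  1934 + 852 = 2786;  4713 + 2786 = 7499
192 + 24 = 216;  852 + 216 = 1068;  2786 + 1068 = 3854;  7499 + 3854 = 11353
216 + 24 = 240;  1068 + 240 = 1308;  3854 + 1308 = 5162;  11353 + 5162 = 16515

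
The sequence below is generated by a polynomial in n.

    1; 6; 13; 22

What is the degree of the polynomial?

5, 7, 9
2, 2
The second differences are constant, so the polynomial has degree 2.

2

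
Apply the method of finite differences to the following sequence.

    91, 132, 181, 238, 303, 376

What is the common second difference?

Δ: 41, 49, 57, 65, 73
Δ²: 8, 8, 8, 8

8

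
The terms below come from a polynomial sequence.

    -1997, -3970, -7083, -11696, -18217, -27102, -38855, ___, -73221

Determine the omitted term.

Using the first 7 terms:
First differences: -1973  -3113  -4613  -6521  -8885  -11753
Second differences: -1140  -1500  -1908  -2364  -2868
Third differences: -360  -408  -456  -504
Fourth differences: -48  -48  -48
Constant fourth difference = -48.
Extend forward: -504 − 48 = -552;  -2868 − 552 = -3420;  -11753 − 3420 = -15173;  -38855 − 15173 = -54028

-54028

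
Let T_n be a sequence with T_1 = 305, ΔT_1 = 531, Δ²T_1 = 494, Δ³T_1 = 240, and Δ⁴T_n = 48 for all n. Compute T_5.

Build the table forward from the leading diagonal:
D4: 48  48  48  48  48
D3: 240  288  336  384  432
D2: 494  734  1022  1358  1742
D1: 531  1025  1759  2781  4139
T: 305  836  1861  3620  6401

6401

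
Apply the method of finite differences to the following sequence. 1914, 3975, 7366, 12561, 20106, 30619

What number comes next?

Δ: 2061  3391  5195  7545  10513
Δ²: 1330  1804  2350  2968
Δ³: 474  546  618
Δ⁴: 72  72
Fourth differences constant at 72.
618 + 72 = 690;  2968 + 690 = 3658;  10513 + 3658 = 14171;  30619 + 14171 = 44790

44790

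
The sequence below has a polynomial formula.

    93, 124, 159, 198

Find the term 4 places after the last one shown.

D1: 31 , 35 , 39
D2: 4 , 4
The second differences are constant (4).
39 + 4 = 43;  198 + 43 = 241
43 + 4 = 47;  241 + 47 = 288
47 + 4 = 51;  288 + 51 = 339
51 + 4 = 55;  339 + 55 = 394

394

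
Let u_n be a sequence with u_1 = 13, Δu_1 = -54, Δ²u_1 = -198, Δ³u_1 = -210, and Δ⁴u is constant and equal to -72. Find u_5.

-2303

Build the table forward from the leading diagonal:
Fourth differences: -72, -72, -72, -72, -72
Third differences: -210, -282, -354, -426, -498
Second differences: -198, -408, -690, -1044, -1470
First differences: -54, -252, -660, -1350, -2394
u: 13, -41, -293, -953, -2303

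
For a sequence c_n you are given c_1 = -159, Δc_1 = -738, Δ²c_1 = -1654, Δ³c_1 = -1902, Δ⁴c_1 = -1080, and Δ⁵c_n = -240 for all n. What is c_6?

-45049

Build the table forward from the leading diagonal:
Δ⁵: -240  -240  -240  -240  -240  -240
Δ⁴: -1080  -1320  -1560  -1800  -2040  -2280
Δ³: -1902  -2982  -4302  -5862  -7662  -9702
Δ²: -1654  -3556  -6538  -10840  -16702  -24364
Δ: -738  -2392  -5948  -12486  -23326  -40028
c: -159  -897  -3289  -9237  -21723  -45049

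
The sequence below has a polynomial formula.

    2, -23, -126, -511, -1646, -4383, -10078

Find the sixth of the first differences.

First differences: -25, -103, -385, -1135, -2737, -5695
Second differences: -78, -282, -750, -1602, -2958
Third differences: -204, -468, -852, -1356
Fourth differences: -264, -384, -504
Fifth differences: -120, -120

-5695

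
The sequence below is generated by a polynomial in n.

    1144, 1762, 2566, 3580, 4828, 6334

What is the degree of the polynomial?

3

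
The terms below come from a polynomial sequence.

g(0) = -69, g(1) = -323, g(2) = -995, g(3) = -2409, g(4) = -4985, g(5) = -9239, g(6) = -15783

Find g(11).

Δ: -254 , -672 , -1414 , -2576 , -4254 , -6544
Δ²: -418 , -742 , -1162 , -1678 , -2290
Δ³: -324 , -420 , -516 , -612
Δ⁴: -96 , -96 , -96
Fourth differences constant at -96.
-612 − 96 = -708;  -2290 − 708 = -2998;  -6544 − 2998 = -9542;  -15783 − 9542 = -25325
-708 − 96 = -804;  -2998 − 804 = -3802;  -9542 − 3802 = -13344;  -25325 − 13344 = -38669
-804 − 96 = -900;  -3802 − 900 = -4702;  -13344 − 4702 = -18046;  -38669 − 18046 = -56715
-900 − 96 = -996;  -4702 − 996 = -5698;  -18046 − 5698 = -23744;  -56715 − 23744 = -80459
-996 − 96 = -1092;  -5698 − 1092 = -6790;  -23744 − 6790 = -30534;  -80459 − 30534 = -110993

-110993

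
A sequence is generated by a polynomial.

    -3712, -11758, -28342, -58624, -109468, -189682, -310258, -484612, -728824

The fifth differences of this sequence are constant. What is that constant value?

-240

Δ: -8046, -16584, -30282, -50844, -80214, -120576, -174354, -244212
Δ²: -8538, -13698, -20562, -29370, -40362, -53778, -69858
Δ³: -5160, -6864, -8808, -10992, -13416, -16080
Δ⁴: -1704, -1944, -2184, -2424, -2664
Δ⁵: -240, -240, -240, -240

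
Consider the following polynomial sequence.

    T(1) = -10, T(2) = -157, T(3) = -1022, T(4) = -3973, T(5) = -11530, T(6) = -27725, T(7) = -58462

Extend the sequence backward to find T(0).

Δ: -147  -865  -2951  -7557  -16195  -30737
Δ²: -718  -2086  -4606  -8638  -14542
Δ³: -1368  -2520  -4032  -5904
Δ⁴: -1152  -1512  -1872
Δ⁵: -360  -360
The fifth differences are constant at -360.
Work back: -1152 + 360 = -792;  -1368 + 792 = -576;  -718 + 576 = -142;  -147 + 142 = -5;  -10 + 5 = -5

-5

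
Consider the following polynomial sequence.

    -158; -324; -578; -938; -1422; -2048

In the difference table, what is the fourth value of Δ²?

Δ: -166, -254, -360, -484, -626
Δ²: -88, -106, -124, -142
Δ³: -18, -18, -18

-142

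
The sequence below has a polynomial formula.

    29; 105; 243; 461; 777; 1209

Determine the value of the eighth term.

First differences: 76  138  218  316  432
Second differences: 62  80  98  116
Third differences: 18  18  18
The third differences are constant (18).
116 + 18 = 134;  432 + 134 = 566;  1209 + 566 = 1775
134 + 18 = 152;  566 + 152 = 718;  1775 + 718 = 2493

2493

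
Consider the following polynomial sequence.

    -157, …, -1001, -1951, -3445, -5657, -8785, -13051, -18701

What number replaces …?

Using the last 7 terms:
First differences: -950  -1494  -2212  -3128  -4266  -5650
Second differences: -544  -718  -916  -1138  -1384
Third differences: -174  -198  -222  -246
Fourth differences: -24  -24  -24
Constant fourth difference = -24.
Extend backward: -174 + 24 = -150;  -544 + 150 = -394;  -950 + 394 = -556;  -1001 + 556 = -445

-445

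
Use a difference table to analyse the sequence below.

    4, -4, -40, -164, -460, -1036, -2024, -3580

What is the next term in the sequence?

-8  -36  -124  -296  -576  -988  -1556
-28  -88  -172  -280  -412  -568
-60  -84  -108  -132  -156
-24  -24  -24  -24
Constant fourth difference = -24, so extend:
-156 − 24 = -180;  -568 − 180 = -748;  -1556 − 748 = -2304;  -3580 − 2304 = -5884

-5884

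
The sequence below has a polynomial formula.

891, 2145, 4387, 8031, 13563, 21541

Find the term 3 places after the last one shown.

Δ: 1254, 2242, 3644, 5532, 7978
Δ²: 988, 1402, 1888, 2446
Δ³: 414, 486, 558
Δ⁴: 72, 72
The fourth differences are constant (72).
558 + 72 = 630;  2446 + 630 = 3076;  7978 + 3076 = 11054;  21541 + 11054 = 32595
630 + 72 = 702;  3076 + 702 = 3778;  11054 + 3778 = 14832;  32595 + 14832 = 47427
702 + 72 = 774;  3778 + 774 = 4552;  14832 + 4552 = 19384;  47427 + 19384 = 66811

66811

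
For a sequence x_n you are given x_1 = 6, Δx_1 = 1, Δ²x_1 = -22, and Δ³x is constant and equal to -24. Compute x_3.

-14

Build the table forward from the leading diagonal:
D3: -24  -24  -24
D2: -22  -46  -70
D1: 1  -21  -67
x: 6  7  -14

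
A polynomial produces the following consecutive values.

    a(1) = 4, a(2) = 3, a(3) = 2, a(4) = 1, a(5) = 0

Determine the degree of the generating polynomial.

1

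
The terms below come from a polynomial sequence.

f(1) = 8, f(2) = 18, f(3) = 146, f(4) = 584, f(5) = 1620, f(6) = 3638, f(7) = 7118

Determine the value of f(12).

69968

First differences: 10, 128, 438, 1036, 2018, 3480
Second differences: 118, 310, 598, 982, 1462
Third differences: 192, 288, 384, 480
Fourth differences: 96, 96, 96
Fourth differences constant at 96.
480 + 96 = 576;  1462 + 576 = 2038;  3480 + 2038 = 5518;  7118 + 5518 = 12636
576 + 96 = 672;  2038 + 672 = 2710;  5518 + 2710 = 8228;  12636 + 8228 = 20864
672 + 96 = 768;  2710 + 768 = 3478;  8228 + 3478 = 11706;  20864 + 11706 = 32570
768 + 96 = 864;  3478 + 864 = 4342;  11706 + 4342 = 16048;  32570 + 16048 = 48618
864 + 96 = 960;  4342 + 960 = 5302;  16048 + 5302 = 21350;  48618 + 21350 = 69968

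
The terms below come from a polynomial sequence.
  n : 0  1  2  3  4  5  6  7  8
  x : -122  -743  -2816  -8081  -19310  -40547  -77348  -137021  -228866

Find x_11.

Δ: -621  -2073  -5265  -11229  -21237  -36801  -59673  -91845
Δ²: -1452  -3192  -5964  -10008  -15564  -22872  -32172
Δ³: -1740  -2772  -4044  -5556  -7308  -9300
Δ⁴: -1032  -1272  -1512  -1752  -1992
Δ⁵: -240  -240  -240  -240
The fifth differences are constant (-240).
-1992 − 240 = -2232;  -9300 − 2232 = -11532;  -32172 − 11532 = -43704;  -91845 − 43704 = -135549;  -228866 − 135549 = -364415
-2232 − 240 = -2472;  -11532 − 2472 = -14004;  -43704 − 14004 = -57708;  -135549 − 57708 = -193257;  -364415 − 193257 = -557672
-2472 − 240 = -2712;  -14004 − 2712 = -16716;  -57708 − 16716 = -74424;  -193257 − 74424 = -267681;  -557672 − 267681 = -825353

-825353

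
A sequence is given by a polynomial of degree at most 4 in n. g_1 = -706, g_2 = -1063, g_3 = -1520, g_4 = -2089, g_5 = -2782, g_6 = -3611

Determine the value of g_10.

-8527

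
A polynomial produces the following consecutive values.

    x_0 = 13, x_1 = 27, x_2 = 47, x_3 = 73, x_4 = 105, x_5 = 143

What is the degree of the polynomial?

2

14, 20, 26, 32, 38
6, 6, 6, 6
The second differences are constant, so the polynomial has degree 2.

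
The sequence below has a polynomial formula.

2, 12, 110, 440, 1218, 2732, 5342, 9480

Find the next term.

15650

Δ: 10  98  330  778  1514  2610  4138
Δ²: 88  232  448  736  1096  1528
Δ³: 144  216  288  360  432
Δ⁴: 72  72  72  72
The fourth differences are constant (72).
432 + 72 = 504;  1528 + 504 = 2032;  4138 + 2032 = 6170;  9480 + 6170 = 15650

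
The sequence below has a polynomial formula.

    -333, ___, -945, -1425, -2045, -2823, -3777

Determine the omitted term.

-587

Using the last 5 terms:
Δ: -480, -620, -778, -954
Δ²: -140, -158, -176
Δ³: -18, -18
Constant third difference = -18.
Extend backward: -140 + 18 = -122;  -480 + 122 = -358;  -945 + 358 = -587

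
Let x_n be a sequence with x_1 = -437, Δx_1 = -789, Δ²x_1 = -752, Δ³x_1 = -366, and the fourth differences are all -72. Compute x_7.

Build the table forward from the leading diagonal:
Fourth differences: -72, -72, -72, -72, -72, -72, -72
Third differences: -366, -438, -510, -582, -654, -726, -798
Second differences: -752, -1118, -1556, -2066, -2648, -3302, -4028
First differences: -789, -1541, -2659, -4215, -6281, -8929, -12231
x: -437, -1226, -2767, -5426, -9641, -15922, -24851

-24851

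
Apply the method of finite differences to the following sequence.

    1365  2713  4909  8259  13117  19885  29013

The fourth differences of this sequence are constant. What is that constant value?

48

D1: 1348, 2196, 3350, 4858, 6768, 9128
D2: 848, 1154, 1508, 1910, 2360
D3: 306, 354, 402, 450
D4: 48, 48, 48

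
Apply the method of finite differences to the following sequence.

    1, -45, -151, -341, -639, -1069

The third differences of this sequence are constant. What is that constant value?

D1: -46, -106, -190, -298, -430
D2: -60, -84, -108, -132
D3: -24, -24, -24

-24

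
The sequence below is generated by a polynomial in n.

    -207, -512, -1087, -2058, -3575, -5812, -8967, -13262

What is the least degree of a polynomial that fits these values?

Δ: -305, -575, -971, -1517, -2237, -3155, -4295
Δ²: -270, -396, -546, -720, -918, -1140
Δ³: -126, -150, -174, -198, -222
Δ⁴: -24, -24, -24, -24
The fourth differences are constant, so the polynomial has degree 4.

4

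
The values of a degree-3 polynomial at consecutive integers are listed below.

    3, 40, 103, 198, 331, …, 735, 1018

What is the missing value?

508

Using the first 5 terms:
First differences: 37  63  95  133
Second differences: 26  32  38
Third differences: 6  6
Constant third difference = 6.
Extend forward: 38 + 6 = 44;  133 + 44 = 177;  331 + 177 = 508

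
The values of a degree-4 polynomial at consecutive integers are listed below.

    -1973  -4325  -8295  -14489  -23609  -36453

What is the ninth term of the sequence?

-106749

D1: -2352  -3970  -6194  -9120  -12844
D2: -1618  -2224  -2926  -3724
D3: -606  -702  -798
D4: -96  -96
The fourth differences are constant (-96).
-798 − 96 = -894;  -3724 − 894 = -4618;  -12844 − 4618 = -17462;  -36453 − 17462 = -53915
-894 − 96 = -990;  -4618 − 990 = -5608;  -17462 − 5608 = -23070;  -53915 − 23070 = -76985
-990 − 96 = -1086;  -5608 − 1086 = -6694;  -23070 − 6694 = -29764;  -76985 − 29764 = -106749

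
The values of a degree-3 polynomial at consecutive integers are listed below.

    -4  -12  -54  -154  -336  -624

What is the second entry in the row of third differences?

D1: -8, -42, -100, -182, -288
D2: -34, -58, -82, -106
D3: -24, -24, -24

-24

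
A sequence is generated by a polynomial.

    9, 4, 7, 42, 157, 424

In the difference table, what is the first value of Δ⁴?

24

D1: -5, 3, 35, 115, 267
D2: 8, 32, 80, 152
D3: 24, 48, 72
D4: 24, 24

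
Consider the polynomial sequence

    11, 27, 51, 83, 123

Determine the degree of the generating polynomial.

2

D1: 16, 24, 32, 40
D2: 8, 8, 8
The second differences are constant, so the polynomial has degree 2.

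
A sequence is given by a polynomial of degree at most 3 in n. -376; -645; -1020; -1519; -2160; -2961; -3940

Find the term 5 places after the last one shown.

D1: -269  -375  -499  -641  -801  -979
D2: -106  -124  -142  -160  -178
D3: -18  -18  -18  -18
Third differences constant at -18.
-178 − 18 = -196;  -979 − 196 = -1175;  -3940 − 1175 = -5115
-196 − 18 = -214;  -1175 − 214 = -1389;  -5115 − 1389 = -6504
-214 − 18 = -232;  -1389 − 232 = -1621;  -6504 − 1621 = -8125
-232 − 18 = -250;  -1621 − 250 = -1871;  -8125 − 1871 = -9996
-250 − 18 = -268;  -1871 − 268 = -2139;  -9996 − 2139 = -12135

-12135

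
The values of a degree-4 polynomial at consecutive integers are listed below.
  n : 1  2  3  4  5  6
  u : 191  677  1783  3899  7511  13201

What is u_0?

D1: 486, 1106, 2116, 3612, 5690
D2: 620, 1010, 1496, 2078
D3: 390, 486, 582
D4: 96, 96
The fourth differences are constant at 96.
Work back: 390 − 96 = 294;  620 − 294 = 326;  486 − 326 = 160;  191 − 160 = 31

31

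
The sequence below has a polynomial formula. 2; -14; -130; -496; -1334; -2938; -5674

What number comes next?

First differences: -16, -116, -366, -838, -1604, -2736
Second differences: -100, -250, -472, -766, -1132
Third differences: -150, -222, -294, -366
Fourth differences: -72, -72, -72
The fourth differences are constant (-72).
-366 − 72 = -438;  -1132 − 438 = -1570;  -2736 − 1570 = -4306;  -5674 − 4306 = -9980

-9980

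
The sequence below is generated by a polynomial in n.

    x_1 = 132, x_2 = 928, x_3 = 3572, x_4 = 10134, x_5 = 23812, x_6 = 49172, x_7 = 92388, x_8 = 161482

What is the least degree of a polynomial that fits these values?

First differences: 796, 2644, 6562, 13678, 25360, 43216, 69094
Second differences: 1848, 3918, 7116, 11682, 17856, 25878
Third differences: 2070, 3198, 4566, 6174, 8022
Fourth differences: 1128, 1368, 1608, 1848
Fifth differences: 240, 240, 240
The fifth differences are constant, so the polynomial has degree 5.

5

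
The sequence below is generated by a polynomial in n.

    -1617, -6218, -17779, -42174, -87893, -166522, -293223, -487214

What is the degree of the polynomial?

D1: -4601, -11561, -24395, -45719, -78629, -126701, -193991
D2: -6960, -12834, -21324, -32910, -48072, -67290
D3: -5874, -8490, -11586, -15162, -19218
D4: -2616, -3096, -3576, -4056
D5: -480, -480, -480
The fifth differences are constant, so the polynomial has degree 5.

5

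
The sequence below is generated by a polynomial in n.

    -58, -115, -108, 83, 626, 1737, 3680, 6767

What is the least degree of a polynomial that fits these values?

First differences: -57, 7, 191, 543, 1111, 1943, 3087
Second differences: 64, 184, 352, 568, 832, 1144
Third differences: 120, 168, 216, 264, 312
Fourth differences: 48, 48, 48, 48
The fourth differences are constant, so the polynomial has degree 4.

4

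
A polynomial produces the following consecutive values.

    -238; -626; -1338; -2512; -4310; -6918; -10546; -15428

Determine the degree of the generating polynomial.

Δ: -388, -712, -1174, -1798, -2608, -3628, -4882
Δ²: -324, -462, -624, -810, -1020, -1254
Δ³: -138, -162, -186, -210, -234
Δ⁴: -24, -24, -24, -24
The fourth differences are constant, so the polynomial has degree 4.

4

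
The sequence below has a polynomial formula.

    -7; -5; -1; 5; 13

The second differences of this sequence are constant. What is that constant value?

2

First differences: 2, 4, 6, 8
Second differences: 2, 2, 2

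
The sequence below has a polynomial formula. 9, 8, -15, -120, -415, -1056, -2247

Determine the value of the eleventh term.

-18271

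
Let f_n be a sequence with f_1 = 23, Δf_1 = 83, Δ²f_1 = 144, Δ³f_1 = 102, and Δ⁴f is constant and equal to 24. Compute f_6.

Build the table forward from the leading diagonal:
D4: 24  24  24  24  24  24
D3: 102  126  150  174  198  222
D2: 144  246  372  522  696  894
D1: 83  227  473  845  1367  2063
f: 23  106  333  806  1651  3018

3018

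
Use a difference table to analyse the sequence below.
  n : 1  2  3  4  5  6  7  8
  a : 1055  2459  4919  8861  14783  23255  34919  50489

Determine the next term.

70751

First differences: 1404 , 2460 , 3942 , 5922 , 8472 , 11664 , 15570
Second differences: 1056 , 1482 , 1980 , 2550 , 3192 , 3906
Third differences: 426 , 498 , 570 , 642 , 714
Fourth differences: 72 , 72 , 72 , 72
Constant fourth difference = 72, so extend:
714 + 72 = 786;  3906 + 786 = 4692;  15570 + 4692 = 20262;  50489 + 20262 = 70751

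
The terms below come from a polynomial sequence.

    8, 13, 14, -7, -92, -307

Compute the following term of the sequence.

D1: 5, 1, -21, -85, -215
D2: -4, -22, -64, -130
D3: -18, -42, -66
D4: -24, -24
The fourth differences are constant (-24).
-66 − 24 = -90;  -130 − 90 = -220;  -215 − 220 = -435;  -307 − 435 = -742

-742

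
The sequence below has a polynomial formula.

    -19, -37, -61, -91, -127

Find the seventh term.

-18 , -24 , -30 , -36
-6 , -6 , -6
Constant second difference = -6, so extend:
-36 − 6 = -42;  -127 − 42 = -169
-42 − 6 = -48;  -169 − 48 = -217

-217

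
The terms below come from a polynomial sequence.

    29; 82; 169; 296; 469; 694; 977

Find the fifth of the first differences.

First differences: 53, 87, 127, 173, 225, 283
Second differences: 34, 40, 46, 52, 58
Third differences: 6, 6, 6, 6

225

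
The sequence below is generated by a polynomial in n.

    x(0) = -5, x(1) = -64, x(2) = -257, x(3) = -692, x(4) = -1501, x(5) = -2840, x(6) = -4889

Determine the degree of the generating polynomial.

4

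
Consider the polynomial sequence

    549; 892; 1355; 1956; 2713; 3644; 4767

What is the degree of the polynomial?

3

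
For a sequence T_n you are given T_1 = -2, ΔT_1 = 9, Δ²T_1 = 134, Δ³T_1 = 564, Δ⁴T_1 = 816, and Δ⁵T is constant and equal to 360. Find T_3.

150

Build the table forward from the leading diagonal:
D5: 360  360  360
D4: 816  1176  1536
D3: 564  1380  2556
D2: 134  698  2078
D1: 9  143  841
T: -2  7  150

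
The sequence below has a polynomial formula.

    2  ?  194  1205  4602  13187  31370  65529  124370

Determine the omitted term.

Using the last 7 terms:
1011, 3397, 8585, 18183, 34159, 58841
2386, 5188, 9598, 15976, 24682
2802, 4410, 6378, 8706
1608, 1968, 2328
360, 360
Constant fifth difference = 360.
Extend backward: 1608 − 360 = 1248;  2802 − 1248 = 1554;  2386 − 1554 = 832;  1011 − 832 = 179;  194 − 179 = 15

15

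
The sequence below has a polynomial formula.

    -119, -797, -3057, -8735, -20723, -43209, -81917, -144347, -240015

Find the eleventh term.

-580649

First differences: -678, -2260, -5678, -11988, -22486, -38708, -62430, -95668
Second differences: -1582, -3418, -6310, -10498, -16222, -23722, -33238
Third differences: -1836, -2892, -4188, -5724, -7500, -9516
Fourth differences: -1056, -1296, -1536, -1776, -2016
Fifth differences: -240, -240, -240, -240
Fifth differences constant at -240.
-2016 − 240 = -2256;  -9516 − 2256 = -11772;  -33238 − 11772 = -45010;  -95668 − 45010 = -140678;  -240015 − 140678 = -380693
-2256 − 240 = -2496;  -11772 − 2496 = -14268;  -45010 − 14268 = -59278;  -140678 − 59278 = -199956;  -380693 − 199956 = -580649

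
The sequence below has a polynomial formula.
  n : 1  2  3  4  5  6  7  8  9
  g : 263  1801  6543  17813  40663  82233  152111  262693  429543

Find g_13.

2101943

Δ: 1538, 4742, 11270, 22850, 41570, 69878, 110582, 166850
Δ²: 3204, 6528, 11580, 18720, 28308, 40704, 56268
Δ³: 3324, 5052, 7140, 9588, 12396, 15564
Δ⁴: 1728, 2088, 2448, 2808, 3168
Δ⁵: 360, 360, 360, 360
The fifth differences are constant (360).
3168 + 360 = 3528;  15564 + 3528 = 19092;  56268 + 19092 = 75360;  166850 + 75360 = 242210;  429543 + 242210 = 671753
3528 + 360 = 3888;  19092 + 3888 = 22980;  75360 + 22980 = 98340;  242210 + 98340 = 340550;  671753 + 340550 = 1012303
3888 + 360 = 4248;  22980 + 4248 = 27228;  98340 + 27228 = 125568;  340550 + 125568 = 466118;  1012303 + 466118 = 1478421
4248 + 360 = 4608;  27228 + 4608 = 31836;  125568 + 31836 = 157404;  466118 + 157404 = 623522;  1478421 + 623522 = 2101943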